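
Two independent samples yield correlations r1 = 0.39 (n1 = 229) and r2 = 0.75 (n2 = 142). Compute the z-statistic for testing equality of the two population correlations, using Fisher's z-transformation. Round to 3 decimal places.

-5.206

z1 = atanh(0.39) = 0.411800,  z2 = atanh(0.75) = 0.972955
SE = √(1/(n1−3) + 1/(n2−3)) = √(1/226 + 1/139) = √(0.0044248 + 0.0071942) = √0.0116190 = 0.107791
z = (z1 − z2)/SE = (0.411800 − 0.972955) / 0.107791 = -0.561155 / 0.107791 = -5.206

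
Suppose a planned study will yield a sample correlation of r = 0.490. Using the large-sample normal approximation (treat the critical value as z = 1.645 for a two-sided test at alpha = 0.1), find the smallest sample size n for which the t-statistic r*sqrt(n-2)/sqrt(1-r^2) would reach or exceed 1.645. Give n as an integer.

11

r√(n−2)/√(1−r²) ≥ 1.645  ⇔  n−2 ≥ (1.645)²·(1−r²)/r²
(1−r²)/r² = (1−0.240100)/0.240100 = 3.1649
n ≥ 2 + 2.706025·3.1649 = 2 + 8.5643 = 10.5643
⌈10.5643⌉ = 11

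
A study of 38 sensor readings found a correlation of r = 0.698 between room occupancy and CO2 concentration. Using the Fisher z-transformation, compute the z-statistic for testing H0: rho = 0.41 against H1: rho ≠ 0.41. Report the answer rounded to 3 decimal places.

z_r = atanh(0.698) = 0.863390,  z_0 = atanh(0.41) = 0.435611
SE = 1/√(n−3) = 1/√35 = 0.169031
z = (z_r − z_0)/SE = (0.863390 − 0.435611) / 0.169031 = 0.427779 / 0.169031 = 2.531

2.531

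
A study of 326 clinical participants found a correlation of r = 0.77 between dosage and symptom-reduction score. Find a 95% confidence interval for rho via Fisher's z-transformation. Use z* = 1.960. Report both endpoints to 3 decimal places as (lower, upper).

z_r = atanh(0.77) = 1.020328;  SE = 1/√(n−3) = 1/√323 = 0.055641
z-limits: 1.020328 ± 1.960·0.055641 = 1.020328 ± 0.109056 = [0.911272, 1.129384]
ρ-limits: (tanh 0.911272, tanh 1.129384) = (0.722, 0.811)

(0.722, 0.811)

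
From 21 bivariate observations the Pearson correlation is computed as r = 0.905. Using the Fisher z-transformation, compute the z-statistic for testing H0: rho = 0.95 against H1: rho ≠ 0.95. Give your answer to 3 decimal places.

z_r = atanh(0.905) = 1.499180,  z_0 = atanh(0.95) = 1.831781
SE = 1/√(n−3) = 1/√18 = 0.235702
z = (z_r − z_0)/SE = (1.499180 − 1.831781) / 0.235702 = -0.332601 / 0.235702 = -1.411

-1.411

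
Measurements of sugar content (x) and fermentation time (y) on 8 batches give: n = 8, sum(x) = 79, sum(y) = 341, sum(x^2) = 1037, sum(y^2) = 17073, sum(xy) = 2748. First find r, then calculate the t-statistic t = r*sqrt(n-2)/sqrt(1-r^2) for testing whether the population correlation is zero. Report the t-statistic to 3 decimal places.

S_xy = nΣxy − ΣxΣy = 8·2748 − 79·341 = 21984 − 26939 = -4955
S_xx = nΣx² − (Σx)² = 8·1037 − 79² = 8296 − 6241 = 2055
S_yy = nΣy² − (Σy)² = 8·17073 − 341² = 136584 − 116281 = 20303
r = S_xy / √(S_xx·S_yy) = -4955 / √(2055·20303) = -4955 / √41722665 = -4955 / 6459.3084 = -0.7671
t = r·√(n−2)/√(1−r²) = -0.7671·√6 / √(1−0.588442) = -1.879004 / 0.641528 = -2.929

-2.929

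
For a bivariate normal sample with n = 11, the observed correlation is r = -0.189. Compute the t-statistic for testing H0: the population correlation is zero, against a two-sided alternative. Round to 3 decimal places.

-0.577

1 − r² = 1 − 0.035721 = 0.964279;  √(1−r²) = 0.981977
√(n−2) = √9 = 3.000000
t = r·√(n−2)/√(1−r²) = -0.189 · 3.000000 / 0.981977 = -0.577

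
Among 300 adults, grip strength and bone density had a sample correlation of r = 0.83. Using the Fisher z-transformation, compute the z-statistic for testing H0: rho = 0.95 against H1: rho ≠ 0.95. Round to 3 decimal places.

z_r = atanh(0.83) = 1.188136,  z_0 = atanh(0.95) = 1.831781
SE = 1/√(n−3) = 1/√297 = 0.058026
z = (z_r − z_0)/SE = (1.188136 − 1.831781) / 0.058026 = -0.643645 / 0.058026 = -11.092

-11.092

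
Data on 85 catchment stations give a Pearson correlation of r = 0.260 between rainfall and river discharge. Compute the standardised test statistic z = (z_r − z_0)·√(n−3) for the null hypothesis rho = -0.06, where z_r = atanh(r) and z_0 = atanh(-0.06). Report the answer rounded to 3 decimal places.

2.954

Fisher z: atanh(0.260) = 0.266108, atanh(-0.06) = -0.060072
z = (z_r − z_0)·√(n−3) = (0.266108 − (-0.060072))·√82 = 0.326180 · 9.055385 = 2.954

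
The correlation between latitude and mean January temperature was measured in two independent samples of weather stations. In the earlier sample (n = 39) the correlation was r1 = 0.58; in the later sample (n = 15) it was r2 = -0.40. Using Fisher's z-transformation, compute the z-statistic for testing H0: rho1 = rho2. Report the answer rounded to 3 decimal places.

z1 = atanh(0.58) = 0.662463,  z2 = atanh(-0.40) = -0.423649
SE = √(1/(n1−3) + 1/(n2−3)) = √(1/36 + 1/12) = √(0.0277778 + 0.0833333) = √0.1111111 = 0.333333
z = (z1 − z2)/SE = (0.662463 − (-0.423649)) / 0.333333 = 1.086112 / 0.333333 = 3.258

3.258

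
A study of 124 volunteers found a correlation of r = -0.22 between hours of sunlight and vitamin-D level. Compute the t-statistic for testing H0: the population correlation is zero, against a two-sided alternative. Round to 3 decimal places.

-2.491

t = r·√(n−2) / √(1−r²) with r = -0.22, n = 124
  = -0.22·√122 / √(1 − 0.0484)
  = -0.22·11.045361 / 0.975500
  = -2.429979 / 0.975500 = -2.491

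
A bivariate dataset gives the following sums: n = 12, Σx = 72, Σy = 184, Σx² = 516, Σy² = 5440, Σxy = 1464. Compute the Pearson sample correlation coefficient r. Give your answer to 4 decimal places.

0.7676

S_xy = nΣxy − ΣxΣy = 12·1464 − 72·184 = 17568 − 13248 = 4320
S_xx = nΣx² − (Σx)² = 12·516 − 72² = 6192 − 5184 = 1008
S_yy = nΣy² − (Σy)² = 12·5440 − 184² = 65280 − 33856 = 31424
r = S_xy / √(S_xx·S_yy) = 4320 / √(1008·31424) = 4320 / √31675392 = 4320 / 5628.0896 = 0.7676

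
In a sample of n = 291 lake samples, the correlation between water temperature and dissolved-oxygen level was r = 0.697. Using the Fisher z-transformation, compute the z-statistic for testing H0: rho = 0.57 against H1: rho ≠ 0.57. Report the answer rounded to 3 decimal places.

z_r = atanh(0.697) = 0.861442,  z_0 = atanh(0.57) = 0.647523
SE = 1/√(n−3) = 1/√288 = 0.058926
z = (z_r − z_0)/SE = (0.861442 − 0.647523) / 0.058926 = 0.213919 / 0.058926 = 3.630

3.630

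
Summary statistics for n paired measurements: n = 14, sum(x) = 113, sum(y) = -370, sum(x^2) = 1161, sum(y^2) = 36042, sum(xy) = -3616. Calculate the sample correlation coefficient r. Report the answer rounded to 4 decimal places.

-0.2462

S_xy = nΣxy − ΣxΣy = 14·(-3616) − 113·(-370) = -50624 − (-41810) = -8814
S_xx = nΣx² − (Σx)² = 14·1161 − 113² = 16254 − 12769 = 3485
S_yy = nΣy² − (Σy)² = 14·36042 − (-370)² = 504588 − 136900 = 367688
r = S_xy / √(S_xx·S_yy) = -8814 / √(3485·367688) = -8814 / √1281392680 = -8814 / 35796.5456 = -0.2462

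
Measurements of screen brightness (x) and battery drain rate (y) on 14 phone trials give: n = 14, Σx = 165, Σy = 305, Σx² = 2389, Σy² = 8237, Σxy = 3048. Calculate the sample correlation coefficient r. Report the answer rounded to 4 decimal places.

S_xy = nΣxy − ΣxΣy = 14·3048 − 165·305 = 42672 − 50325 = -7653
S_xx = nΣx² − (Σx)² = 14·2389 − 165² = 33446 − 27225 = 6221
S_yy = nΣy² − (Σy)² = 14·8237 − 305² = 115318 − 93025 = 22293
r = S_xy / √(S_xx·S_yy) = -7653 / √(6221·22293) = -7653 / √138684753 = -7653 / 11776.4491 = -0.6499

-0.6499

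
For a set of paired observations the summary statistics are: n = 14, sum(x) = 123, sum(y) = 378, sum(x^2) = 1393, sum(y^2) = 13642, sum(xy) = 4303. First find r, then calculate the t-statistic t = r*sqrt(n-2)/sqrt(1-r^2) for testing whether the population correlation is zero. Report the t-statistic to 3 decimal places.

Numerator: nΣxy − (Σx)(Σy) = 14·4303 − (123)(378) = 13748
Denominator: √[(nΣx²−(Σx)²)(nΣy²−(Σy)²)]
  nΣx²−(Σx)² = 14·1393 − 15129 = 4373;  nΣy²−(Σy)² = 14·13642 − 142884 = 48104
  √(4373·48104) = √210358792 = 14503.7510
r = 13748 / 14503.7510 = 0.9479
t = r·√(n−2)/√(1−r²) = 0.9479·√12 / √(1−0.898514) = 3.283622 / 0.318569 = 10.307

10.307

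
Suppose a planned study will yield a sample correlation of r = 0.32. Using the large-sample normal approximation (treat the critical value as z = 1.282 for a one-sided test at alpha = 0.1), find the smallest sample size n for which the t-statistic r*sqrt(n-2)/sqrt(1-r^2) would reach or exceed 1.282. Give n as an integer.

17

Need r·√(n−2)/√(1−r²) ≥ 1.282
√(n−2) ≥ 1.282·√(1−0.1024) / 0.32 = 1.282·0.947418 / 0.32 = 3.7956
n−2 ≥ 14.4066  ⇒  n ≥ 16.4066
Smallest integer n = 17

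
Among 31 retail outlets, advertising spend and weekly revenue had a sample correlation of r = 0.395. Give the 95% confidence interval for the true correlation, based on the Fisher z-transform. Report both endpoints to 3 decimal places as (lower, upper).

(0.047, 0.657)

z_r = atanh(0.395) = 0.417711;  SE = 1/√(n−3) = 1/√28 = 0.188982
z-limits: 0.417711 ± 1.960·0.188982 = 0.417711 ± 0.370405 = [0.047306, 0.788116]
ρ-limits: (tanh 0.047306, tanh 0.788116) = (0.047, 0.657)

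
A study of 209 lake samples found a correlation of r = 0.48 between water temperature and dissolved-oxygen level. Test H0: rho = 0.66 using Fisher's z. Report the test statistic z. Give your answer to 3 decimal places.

z_r = atanh(0.48) = 0.522984,  z_0 = atanh(0.66) = 0.792814
SE = 1/√(n−3) = 1/√206 = 0.069673
z = (z_r − z_0)/SE = (0.522984 − 0.792814) / 0.069673 = -0.269830 / 0.069673 = -3.873

-3.873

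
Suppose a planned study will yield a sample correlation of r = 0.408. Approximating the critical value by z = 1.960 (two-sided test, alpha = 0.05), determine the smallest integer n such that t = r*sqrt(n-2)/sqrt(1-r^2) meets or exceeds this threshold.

22

Need r·√(n−2)/√(1−r²) ≥ 1.960
√(n−2) ≥ 1.960·√(1−0.166464) / 0.408 = 1.960·0.912982 / 0.408 = 4.3859
n−2 ≥ 19.2361  ⇒  n ≥ 21.2361
Smallest integer n = 22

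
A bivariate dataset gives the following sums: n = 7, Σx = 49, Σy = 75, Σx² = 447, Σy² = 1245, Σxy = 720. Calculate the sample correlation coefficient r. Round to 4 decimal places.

0.9101

Numerator: nΣxy − (Σx)(Σy) = 7·720 − (49)(75) = 1365
Denominator: √[(nΣx²−(Σx)²)(nΣy²−(Σy)²)]
  nΣx²−(Σx)² = 7·447 − 2401 = 728;  nΣy²−(Σy)² = 7·1245 − 5625 = 3090
  √(728·3090) = √2249520 = 1499.8400
r = 1365 / 1499.8400 = 0.9101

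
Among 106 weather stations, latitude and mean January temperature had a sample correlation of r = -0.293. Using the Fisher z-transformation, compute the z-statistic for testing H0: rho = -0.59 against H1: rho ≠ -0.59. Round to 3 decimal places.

3.814

z_r = atanh(-0.293) = -0.301845,  z_0 = atanh(-0.59) = -0.677666
SE = 1/√(n−3) = 1/√103 = 0.098533
z = (z_r − z_0)/SE = (-0.301845 − (-0.677666)) / 0.098533 = 0.375821 / 0.098533 = 3.814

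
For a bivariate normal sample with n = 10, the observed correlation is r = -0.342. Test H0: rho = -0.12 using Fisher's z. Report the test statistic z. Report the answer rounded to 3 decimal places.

z_r = atanh(-0.342) = -0.356356,  z_0 = atanh(-0.12) = -0.120581
SE = 1/√(n−3) = 1/√7 = 0.377964
z = (z_r − z_0)/SE = (-0.356356 − (-0.120581)) / 0.377964 = -0.235775 / 0.377964 = -0.624

-0.624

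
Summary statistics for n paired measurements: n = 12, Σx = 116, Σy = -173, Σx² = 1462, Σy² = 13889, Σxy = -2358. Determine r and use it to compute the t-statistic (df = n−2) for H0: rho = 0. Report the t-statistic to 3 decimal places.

Numerator: nΣxy − (Σx)(Σy) = 12·(-2358) − (116)(-173) = -8228
Denominator: √[(nΣx²−(Σx)²)(nΣy²−(Σy)²)]
  nΣx²−(Σx)² = 12·1462 − 13456 = 4088;  nΣy²−(Σy)² = 12·13889 − 29929 = 136739
  √(4088·136739) = √558989032 = 23642.9489
r = -8228 / 23642.9489 = -0.3480
t = r·√(n−2)/√(1−r²) = -0.3480·√10 / √(1−0.121104) = -1.100473 / 0.937495 = -1.174

-1.174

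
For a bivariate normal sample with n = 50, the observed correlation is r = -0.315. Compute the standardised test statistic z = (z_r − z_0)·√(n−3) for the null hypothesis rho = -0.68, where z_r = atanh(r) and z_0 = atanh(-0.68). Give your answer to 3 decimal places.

Fisher z: atanh(-0.315) = -0.326087, atanh(-0.68) = -0.829114
z = (z_r − z_0)·√(n−3) = (-0.326087 − (-0.829114))·√47 = 0.503027 · 6.855655 = 3.449

3.449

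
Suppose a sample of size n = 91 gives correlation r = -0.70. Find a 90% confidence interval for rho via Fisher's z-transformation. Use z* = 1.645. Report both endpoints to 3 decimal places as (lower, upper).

Fisher z: z_r = atanh(r) = ½·ln((1+(-0.70))/(1−(-0.70))) = -0.867301
SE(z) = 1/√(n−3) = 1/√88 = 0.106600
90% ⇒ z* = 1.645; margin = 1.645·0.106600 = 0.175357
CI on z-scale: (-1.042658, -0.691944)
Back-transform: tanh(-1.042658) = -0.778936, tanh(-0.691944) = -0.599229

(-0.779, -0.599)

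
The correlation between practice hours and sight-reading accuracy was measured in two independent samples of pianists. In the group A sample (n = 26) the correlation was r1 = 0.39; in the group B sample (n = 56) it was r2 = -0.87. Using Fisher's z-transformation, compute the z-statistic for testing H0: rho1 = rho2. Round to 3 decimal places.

Fisher z-transforms: z1 = atanh(0.39) = 0.411800, z2 = atanh(-0.87) = -1.333080; difference d = 1.744880
Var(d) = 1/23 + 1/53 = 0.0434783 + 0.0188679 = 0.0623462
z = d/√Var(d) = 1.744880 / √0.0623462 = 1.744880 / 0.249692 = 6.988

6.988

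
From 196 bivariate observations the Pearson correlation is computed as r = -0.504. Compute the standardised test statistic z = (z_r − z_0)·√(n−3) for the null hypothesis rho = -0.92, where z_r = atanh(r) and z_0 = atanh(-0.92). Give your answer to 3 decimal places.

14.370

z_r = atanh(-0.504) = -0.554654,  z_0 = atanh(-0.92) = -1.589027
SE = 1/√(n−3) = 1/√193 = 0.071982
z = (z_r − z_0)/SE = (-0.554654 − (-1.589027)) / 0.071982 = 1.034373 / 0.071982 = 14.370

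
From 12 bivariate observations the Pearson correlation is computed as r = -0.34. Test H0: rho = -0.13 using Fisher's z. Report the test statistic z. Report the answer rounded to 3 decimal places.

z_r = atanh(-0.34) = -0.354093,  z_0 = atanh(-0.13) = -0.130740
SE = 1/√(n−3) = 1/√9 = 0.333333
z = (z_r − z_0)/SE = (-0.354093 − (-0.130740)) / 0.333333 = -0.223353 / 0.333333 = -0.670

-0.670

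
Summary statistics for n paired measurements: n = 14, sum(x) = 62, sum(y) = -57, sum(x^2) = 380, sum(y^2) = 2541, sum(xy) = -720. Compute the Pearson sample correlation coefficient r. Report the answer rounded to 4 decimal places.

-0.9477

Numerator: nΣxy − (Σx)(Σy) = 14·(-720) − (62)(-57) = -6546
Denominator: √[(nΣx²−(Σx)²)(nΣy²−(Σy)²)]
  nΣx²−(Σx)² = 14·380 − 3844 = 1476;  nΣy²−(Σy)² = 14·2541 − 3249 = 32325
  √(1476·32325) = √47711700 = 6907.3656
r = -6546 / 6907.3656 = -0.9477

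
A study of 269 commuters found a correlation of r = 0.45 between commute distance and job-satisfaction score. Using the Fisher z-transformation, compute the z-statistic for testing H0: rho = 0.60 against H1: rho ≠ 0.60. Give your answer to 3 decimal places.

Fisher z: atanh(0.45) = 0.484700, atanh(0.60) = 0.693147
z = (z_r − z_0)·√(n−3) = (0.484700 − 0.693147)·√266 = -0.208447 · 16.309506 = -3.400

-3.400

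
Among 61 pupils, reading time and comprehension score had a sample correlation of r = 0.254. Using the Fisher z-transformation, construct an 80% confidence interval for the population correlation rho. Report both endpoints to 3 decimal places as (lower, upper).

(0.091, 0.404)

z_r = atanh(0.254) = 0.259684;  SE = 1/√(n−3) = 1/√58 = 0.131306
z-limits: 0.259684 ± 1.282·0.131306 = 0.259684 ± 0.168334 = [0.091350, 0.428018]
ρ-limits: (tanh 0.091350, tanh 0.428018) = (0.091, 0.404)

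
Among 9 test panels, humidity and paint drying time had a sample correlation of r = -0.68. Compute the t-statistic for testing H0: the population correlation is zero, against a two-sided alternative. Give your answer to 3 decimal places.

-2.454

t = r·√(n−2) / √(1−r²) with r = -0.68, n = 9
  = -0.68·√7 / √(1 − 0.4624)
  = -0.68·2.645751 / 0.733212
  = -1.799111 / 0.733212 = -2.454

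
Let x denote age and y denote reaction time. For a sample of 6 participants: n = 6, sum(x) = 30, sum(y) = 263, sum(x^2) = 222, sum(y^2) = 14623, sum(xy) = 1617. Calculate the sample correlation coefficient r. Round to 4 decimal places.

0.6398

S_xy = nΣxy − ΣxΣy = 6·1617 − 30·263 = 9702 − 7890 = 1812
S_xx = nΣx² − (Σx)² = 6·222 − 30² = 1332 − 900 = 432
S_yy = nΣy² − (Σy)² = 6·14623 − 263² = 87738 − 69169 = 18569
r = S_xy / √(S_xx·S_yy) = 1812 / √(432·18569) = 1812 / √8021808 = 1812 / 2832.2796 = 0.6398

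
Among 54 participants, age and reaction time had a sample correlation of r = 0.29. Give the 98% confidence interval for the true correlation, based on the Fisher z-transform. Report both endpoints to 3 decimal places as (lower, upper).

(-0.027, 0.554)

Fisher z: z_r = atanh(r) = ½·ln((1+0.29)/(1−0.29)) = 0.298566
SE(z) = 1/√(n−3) = 1/√51 = 0.140028
98% ⇒ z* = 2.326; margin = 2.326·0.140028 = 0.325705
CI on z-scale: (-0.027139, 0.624271)
Back-transform: tanh(-0.027139) = -0.027132, tanh(0.624271) = 0.554095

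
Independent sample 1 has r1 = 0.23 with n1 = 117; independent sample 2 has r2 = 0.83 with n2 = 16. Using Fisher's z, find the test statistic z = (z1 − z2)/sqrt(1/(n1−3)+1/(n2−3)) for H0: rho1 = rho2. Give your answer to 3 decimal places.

-3.259

z1 = atanh(0.23) = 0.234189,  z2 = atanh(0.83) = 1.188136
SE = √(1/(n1−3) + 1/(n2−3)) = √(1/114 + 1/13) = √(0.0087719 + 0.0769231) = √0.0856950 = 0.292737
z = (z1 − z2)/SE = (0.234189 − 1.188136) / 0.292737 = -0.953947 / 0.292737 = -3.259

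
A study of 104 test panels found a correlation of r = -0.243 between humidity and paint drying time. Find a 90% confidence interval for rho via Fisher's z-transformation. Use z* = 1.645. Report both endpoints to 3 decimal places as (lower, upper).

(-0.390, -0.084)

Fisher z: z_r = atanh(r) = ½·ln((1+(-0.243))/(1−(-0.243))) = -0.247960
SE(z) = 1/√(n−3) = 1/√101 = 0.099504
90% ⇒ z* = 1.645; margin = 1.645·0.099504 = 0.163684
CI on z-scale: (-0.411644, -0.084276)
Back-transform: tanh(-0.411644) = -0.389868, tanh(-0.084276) = -0.084077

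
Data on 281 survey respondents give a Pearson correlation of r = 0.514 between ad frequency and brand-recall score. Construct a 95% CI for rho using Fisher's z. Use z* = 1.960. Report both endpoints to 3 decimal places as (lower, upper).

z_r = atanh(0.514) = 0.568151;  SE = 1/√(n−3) = 1/√278 = 0.059976
z-limits: 0.568151 ± 1.960·0.059976 = 0.568151 ± 0.117553 = [0.450598, 0.685704]
ρ-limits: (tanh 0.450598, tanh 0.685704) = (0.422, 0.595)

(0.422, 0.595)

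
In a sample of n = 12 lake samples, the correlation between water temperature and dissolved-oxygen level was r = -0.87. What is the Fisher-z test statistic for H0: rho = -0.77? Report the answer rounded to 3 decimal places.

Fisher z: atanh(-0.87) = -1.333080, atanh(-0.77) = -1.020328
z = (z_r − z_0)·√(n−3) = (-1.333080 − (-1.020328))·√9 = -0.312752 · 3.000000 = -0.938

-0.938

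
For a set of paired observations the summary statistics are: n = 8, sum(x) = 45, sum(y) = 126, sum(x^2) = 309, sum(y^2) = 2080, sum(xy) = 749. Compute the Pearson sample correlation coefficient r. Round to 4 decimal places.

Numerator: nΣxy − (Σx)(Σy) = 8·749 − (45)(126) = 322
Denominator: √[(nΣx²−(Σx)²)(nΣy²−(Σy)²)]
  nΣx²−(Σx)² = 8·309 − 2025 = 447;  nΣy²−(Σy)² = 8·2080 − 15876 = 764
  √(447·764) = √341508 = 584.3869
r = 322 / 584.3869 = 0.5510

0.5510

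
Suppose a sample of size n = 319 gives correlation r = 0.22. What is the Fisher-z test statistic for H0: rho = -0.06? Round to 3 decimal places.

Fisher z: atanh(0.22) = 0.223656, atanh(-0.06) = -0.060072
z = (z_r − z_0)·√(n−3) = (0.223656 − (-0.060072))·√316 = 0.283728 · 17.776389 = 5.044

5.044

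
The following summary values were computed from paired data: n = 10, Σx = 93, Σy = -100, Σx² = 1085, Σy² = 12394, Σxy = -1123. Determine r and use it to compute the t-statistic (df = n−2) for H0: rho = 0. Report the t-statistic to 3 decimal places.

Numerator: nΣxy − (Σx)(Σy) = 10·(-1123) − (93)(-100) = -1930
Denominator: √[(nΣx²−(Σx)²)(nΣy²−(Σy)²)]
  nΣx²−(Σx)² = 10·1085 − 8649 = 2201;  nΣy²−(Σy)² = 10·12394 − 10000 = 113940
  √(2201·113940) = √250781940 = 15836.0961
r = -1930 / 15836.0961 = -0.1219
t = r·√(n−2)/√(1−r²) = -0.1219·√8 / √(1−0.014860) = -0.344785 / 0.992542 = -0.347

-0.347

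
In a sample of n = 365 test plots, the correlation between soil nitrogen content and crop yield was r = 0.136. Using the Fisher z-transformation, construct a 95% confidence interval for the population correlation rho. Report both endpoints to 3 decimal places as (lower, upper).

Fisher z: z_r = atanh(r) = ½·ln((1+0.136)/(1−0.136)) = 0.136848
SE(z) = 1/√(n−3) = 1/√362 = 0.052559
95% ⇒ z* = 1.960; margin = 1.960·0.052559 = 0.103016
CI on z-scale: (0.033832, 0.239864)
Back-transform: tanh(0.033832) = 0.033819, tanh(0.239864) = 0.235367

(0.034, 0.235)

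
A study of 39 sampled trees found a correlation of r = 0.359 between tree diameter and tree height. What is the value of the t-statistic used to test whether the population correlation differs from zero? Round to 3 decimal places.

2.340

1 − r² = 1 − 0.128881 = 0.871119;  √(1−r²) = 0.933338
√(n−2) = √37 = 6.082763
t = r·√(n−2)/√(1−r²) = 0.359 · 6.082763 / 0.933338 = 2.340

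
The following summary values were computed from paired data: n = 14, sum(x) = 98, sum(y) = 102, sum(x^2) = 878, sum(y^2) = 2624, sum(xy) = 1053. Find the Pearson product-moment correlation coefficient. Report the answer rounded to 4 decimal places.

S_xy = nΣxy − ΣxΣy = 14·1053 − 98·102 = 14742 − 9996 = 4746
S_xx = nΣx² − (Σx)² = 14·878 − 98² = 12292 − 9604 = 2688
S_yy = nΣy² − (Σy)² = 14·2624 − 102² = 36736 − 10404 = 26332
r = S_xy / √(S_xx·S_yy) = 4746 / √(2688·26332) = 4746 / √70780416 = 4746 / 8413.1098 = 0.5641

0.5641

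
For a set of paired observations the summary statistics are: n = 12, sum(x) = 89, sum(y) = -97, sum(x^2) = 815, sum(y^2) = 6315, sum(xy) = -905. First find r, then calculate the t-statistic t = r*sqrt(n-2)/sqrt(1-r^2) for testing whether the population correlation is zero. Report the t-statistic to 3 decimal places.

Numerator: nΣxy − (Σx)(Σy) = 12·(-905) − (89)(-97) = -2227
Denominator: √[(nΣx²−(Σx)²)(nΣy²−(Σy)²)]
  nΣx²−(Σx)² = 12·815 − 7921 = 1859;  nΣy²−(Σy)² = 12·6315 − 9409 = 66371
  √(1859·66371) = √123383689 = 11107.8211
r = -2227 / 11107.8211 = -0.2005
t = r·√(n−2)/√(1−r²) = -0.2005·√10 / √(1−0.040200) = -0.634037 / 0.979694 = -0.647

-0.647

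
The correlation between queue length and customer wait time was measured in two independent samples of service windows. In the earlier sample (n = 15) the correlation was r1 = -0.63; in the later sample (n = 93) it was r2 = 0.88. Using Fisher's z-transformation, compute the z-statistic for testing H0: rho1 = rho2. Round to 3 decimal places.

z1 = atanh(-0.63) = -0.741416,  z2 = atanh(0.88) = 1.375768
SE = √(1/(n1−3) + 1/(n2−3)) = √(1/12 + 1/90) = √(0.0833333 + 0.0111111) = √0.0944444 = 0.307318
z = (z1 − z2)/SE = (-0.741416 − 1.375768) / 0.307318 = -2.117184 / 0.307318 = -6.889

-6.889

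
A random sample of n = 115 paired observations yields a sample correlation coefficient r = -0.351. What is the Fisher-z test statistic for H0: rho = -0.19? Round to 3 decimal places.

-1.844

Fisher z: atanh(-0.351) = -0.366584, atanh(-0.19) = -0.192337
z = (z_r − z_0)·√(n−3) = (-0.366584 − (-0.192337))·√112 = -0.174247 · 10.583005 = -1.844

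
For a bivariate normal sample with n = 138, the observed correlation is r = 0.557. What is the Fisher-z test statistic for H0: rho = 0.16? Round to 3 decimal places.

Fisher z: atanh(0.557) = 0.628473, atanh(0.16) = 0.161387
z = (z_r − z_0)·√(n−3) = (0.628473 − 0.161387)·√135 = 0.467086 · 11.618950 = 5.427

5.427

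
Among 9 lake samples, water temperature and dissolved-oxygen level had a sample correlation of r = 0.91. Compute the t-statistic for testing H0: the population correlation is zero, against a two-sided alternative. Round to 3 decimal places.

5.807

t = r·√(n−2) / √(1−r²) with r = 0.91, n = 9
  = 0.91·√7 / √(1 − 0.8281)
  = 0.91·2.645751 / 0.414608
  = 2.407633 / 0.414608 = 5.807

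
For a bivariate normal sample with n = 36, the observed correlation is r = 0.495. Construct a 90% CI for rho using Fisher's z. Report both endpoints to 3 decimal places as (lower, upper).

(0.251, 0.680)

z_r = atanh(0.495) = 0.542662;  SE = 1/√(n−3) = 1/√33 = 0.174078
z-limits: 0.542662 ± 1.645·0.174078 = 0.542662 ± 0.286358 = [0.256304, 0.829020]
ρ-limits: (tanh 0.256304, tanh 0.829020) = (0.251, 0.680)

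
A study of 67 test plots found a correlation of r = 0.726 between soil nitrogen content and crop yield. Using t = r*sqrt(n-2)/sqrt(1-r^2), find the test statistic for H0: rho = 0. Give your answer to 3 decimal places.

8.511

1 − r² = 1 − 0.527076 = 0.472924;  √(1−r²) = 0.687695
√(n−2) = √65 = 8.062258
t = r·√(n−2)/√(1−r²) = 0.726 · 8.062258 / 0.687695 = 8.511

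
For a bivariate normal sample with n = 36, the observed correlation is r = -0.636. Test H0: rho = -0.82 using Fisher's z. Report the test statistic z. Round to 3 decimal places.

2.329

z_r = atanh(-0.636) = -0.751428,  z_0 = atanh(-0.82) = -1.156817
SE = 1/√(n−3) = 1/√33 = 0.174078
z = (z_r − z_0)/SE = (-0.751428 − (-1.156817)) / 0.174078 = 0.405389 / 0.174078 = 2.329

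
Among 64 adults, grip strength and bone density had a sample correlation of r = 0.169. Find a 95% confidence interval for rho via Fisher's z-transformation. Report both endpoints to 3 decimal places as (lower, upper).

(-0.080, 0.398)

z_r = atanh(0.169) = 0.170637;  SE = 1/√(n−3) = 1/√61 = 0.128037
z-limits: 0.170637 ± 1.960·0.128037 = 0.170637 ± 0.250953 = [-0.080316, 0.421590]
ρ-limits: (tanh -0.080316, tanh 0.421590) = (-0.080, 0.398)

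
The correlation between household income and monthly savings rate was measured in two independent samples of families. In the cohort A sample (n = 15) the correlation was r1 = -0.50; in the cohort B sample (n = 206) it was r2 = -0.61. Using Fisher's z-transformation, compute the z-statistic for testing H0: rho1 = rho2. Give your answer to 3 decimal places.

z1 = atanh(-0.50) = -0.549306,  z2 = atanh(-0.61) = -0.708921
SE = √(1/(n1−3) + 1/(n2−3)) = √(1/12 + 1/203) = √(0.0833333 + 0.0049261) = √0.0882594 = 0.297085
z = (z1 − z2)/SE = (-0.549306 − (-0.708921)) / 0.297085 = 0.159615 / 0.297085 = 0.537

0.537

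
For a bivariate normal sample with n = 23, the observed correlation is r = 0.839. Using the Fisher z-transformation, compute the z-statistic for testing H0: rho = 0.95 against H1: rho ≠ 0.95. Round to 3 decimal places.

Fisher z: atanh(0.839) = 1.217786, atanh(0.95) = 1.831781
z = (z_r − z_0)·√(n−3) = (1.217786 − 1.831781)·√20 = -0.613995 · 4.472136 = -2.746

-2.746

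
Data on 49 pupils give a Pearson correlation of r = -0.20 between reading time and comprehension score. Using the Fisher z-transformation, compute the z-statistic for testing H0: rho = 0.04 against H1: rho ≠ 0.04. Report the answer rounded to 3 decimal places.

-1.646

Fisher z: atanh(-0.20) = -0.202733, atanh(0.04) = 0.040021
z = (z_r − z_0)·√(n−3) = (-0.202733 − 0.040021)·√46 = -0.242754 · 6.782330 = -1.646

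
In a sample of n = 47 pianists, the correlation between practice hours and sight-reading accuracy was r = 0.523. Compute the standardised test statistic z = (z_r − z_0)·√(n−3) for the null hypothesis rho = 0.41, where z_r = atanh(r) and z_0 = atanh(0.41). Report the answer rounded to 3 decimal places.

z_r = atanh(0.523) = 0.580460,  z_0 = atanh(0.41) = 0.435611
SE = 1/√(n−3) = 1/√44 = 0.150756
z = (z_r − z_0)/SE = (0.580460 − 0.435611) / 0.150756 = 0.144849 / 0.150756 = 0.961

0.961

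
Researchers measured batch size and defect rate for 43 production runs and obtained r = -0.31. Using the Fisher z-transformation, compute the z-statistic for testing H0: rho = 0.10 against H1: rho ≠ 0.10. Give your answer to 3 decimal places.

Fisher z: atanh(-0.31) = -0.320545, atanh(0.10) = 0.100335
z = (z_r − z_0)·√(n−3) = (-0.320545 − 0.100335)·√40 = -0.420880 · 6.324555 = -2.662

-2.662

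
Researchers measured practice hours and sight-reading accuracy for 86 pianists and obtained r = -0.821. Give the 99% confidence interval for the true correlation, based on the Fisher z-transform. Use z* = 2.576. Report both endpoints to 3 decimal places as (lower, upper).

z_r = atanh(-0.821) = -1.159878;  SE = 1/√(n−3) = 1/√83 = 0.109764
z-limits: -1.159878 ± 2.576·0.109764 = -1.159878 ± 0.282752 = [-1.442630, -0.877126]
ρ-limits: (tanh -1.442630, tanh -0.877126) = (-0.894, -0.705)

(-0.894, -0.705)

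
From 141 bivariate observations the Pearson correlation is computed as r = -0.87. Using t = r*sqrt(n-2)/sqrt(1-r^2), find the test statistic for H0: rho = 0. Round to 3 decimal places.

1 − r² = 1 − 0.7569 = 0.2431;  √(1−r²) = 0.493052
√(n−2) = √139 = 11.789826
t = r·√(n−2)/√(1−r²) = -0.87 · 11.789826 / 0.493052 = -20.803

-20.803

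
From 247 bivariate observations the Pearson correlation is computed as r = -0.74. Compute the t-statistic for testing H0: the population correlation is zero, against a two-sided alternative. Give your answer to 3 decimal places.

t = r·√(n−2) / √(1−r²) with r = -0.74, n = 247
  = -0.74·√245 / √(1 − 0.5476)
  = -0.74·15.652476 / 0.672607
  = -11.582832 / 0.672607 = -17.221

-17.221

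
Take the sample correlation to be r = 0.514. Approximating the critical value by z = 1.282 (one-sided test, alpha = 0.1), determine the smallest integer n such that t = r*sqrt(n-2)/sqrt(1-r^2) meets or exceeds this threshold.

7

r√(n−2)/√(1−r²) ≥ 1.282  ⇔  n−2 ≥ (1.282)²·(1−r²)/r²
(1−r²)/r² = (1−0.264196)/0.264196 = 2.7851
n ≥ 2 + 1.643524·2.7851 = 2 + 4.5774 = 6.5774
⌈6.5774⌉ = 7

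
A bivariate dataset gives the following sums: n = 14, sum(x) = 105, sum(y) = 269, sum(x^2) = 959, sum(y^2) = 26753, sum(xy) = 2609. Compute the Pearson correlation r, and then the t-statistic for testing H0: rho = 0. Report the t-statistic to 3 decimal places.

Numerator: nΣxy − (Σx)(Σy) = 14·2609 − (105)(269) = 8281
Denominator: √[(nΣx²−(Σx)²)(nΣy²−(Σy)²)]
  nΣx²−(Σx)² = 14·959 − 11025 = 2401;  nΣy²−(Σy)² = 14·26753 − 72361 = 302181
  √(2401·302181) = √725536581 = 26935.7863
r = 8281 / 26935.7863 = 0.3074
t = r·√(n−2)/√(1−r²) = 0.3074·√12 / √(1−0.094495) = 1.064865 / 0.951580 = 1.119

1.119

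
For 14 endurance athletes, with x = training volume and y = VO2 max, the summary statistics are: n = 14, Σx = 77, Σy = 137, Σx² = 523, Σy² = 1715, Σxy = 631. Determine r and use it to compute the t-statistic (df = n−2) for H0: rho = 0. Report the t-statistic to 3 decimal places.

-2.845

Numerator: nΣxy − (Σx)(Σy) = 14·631 − (77)(137) = -1715
Denominator: √[(nΣx²−(Σx)²)(nΣy²−(Σy)²)]
  nΣx²−(Σx)² = 14·523 − 5929 = 1393;  nΣy²−(Σy)² = 14·1715 − 18769 = 5241
  √(1393·5241) = √7300713 = 2701.9832
r = -1715 / 2701.9832 = -0.6347
t = r·√(n−2)/√(1−r²) = -0.6347·√12 / √(1−0.402844) = -2.198665 / 0.772759 = -2.845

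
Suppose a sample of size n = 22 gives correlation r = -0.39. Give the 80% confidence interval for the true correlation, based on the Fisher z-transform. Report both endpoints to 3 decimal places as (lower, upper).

(-0.608, -0.117)

Fisher z: z_r = atanh(r) = ½·ln((1+(-0.39))/(1−(-0.39))) = -0.411800
SE(z) = 1/√(n−3) = 1/√19 = 0.229416
80% ⇒ z* = 1.282; margin = 1.282·0.229416 = 0.294111
CI on z-scale: (-0.705911, -0.117689)
Back-transform: tanh(-0.705911) = -0.608106, tanh(-0.117689) = -0.117149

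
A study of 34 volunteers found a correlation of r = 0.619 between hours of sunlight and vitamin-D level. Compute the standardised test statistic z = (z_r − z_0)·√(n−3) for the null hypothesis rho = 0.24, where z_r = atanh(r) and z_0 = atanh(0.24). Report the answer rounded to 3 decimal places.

z_r = atanh(0.619) = 0.723382,  z_0 = atanh(0.24) = 0.244774
SE = 1/√(n−3) = 1/√31 = 0.179605
z = (z_r − z_0)/SE = (0.723382 − 0.244774) / 0.179605 = 0.478608 / 0.179605 = 2.665

2.665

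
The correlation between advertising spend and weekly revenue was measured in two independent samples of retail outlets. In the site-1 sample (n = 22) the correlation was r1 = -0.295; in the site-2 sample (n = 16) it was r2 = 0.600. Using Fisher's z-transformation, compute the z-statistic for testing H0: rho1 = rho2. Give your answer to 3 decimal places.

Fisher z-transforms: z1 = atanh(-0.295) = -0.304034, z2 = atanh(0.600) = 0.693147; difference d = -0.997181
Var(d) = 1/19 + 1/13 = 0.0526316 + 0.0769231 = 0.1295547
z = d/√Var(d) = -0.997181 / √0.1295547 = -0.997181 / 0.359937 = -2.770

-2.770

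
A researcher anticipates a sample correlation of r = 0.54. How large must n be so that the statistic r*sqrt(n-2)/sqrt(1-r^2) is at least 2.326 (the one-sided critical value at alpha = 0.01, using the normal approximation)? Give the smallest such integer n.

r√(n−2)/√(1−r²) ≥ 2.326  ⇔  n−2 ≥ (2.326)²·(1−r²)/r²
(1−r²)/r² = (1−0.2916)/0.2916 = 2.4294
n ≥ 2 + 5.410276·2.4294 = 2 + 13.1437 = 15.1437
⌈15.1437⌉ = 16

16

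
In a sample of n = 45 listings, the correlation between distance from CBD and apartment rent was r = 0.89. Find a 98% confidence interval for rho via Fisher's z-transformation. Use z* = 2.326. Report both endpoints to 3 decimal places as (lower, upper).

(0.787, 0.945)

z_r = atanh(0.89) = 1.421926;  SE = 1/√(n−3) = 1/√42 = 0.154303
z-limits: 1.421926 ± 2.326·0.154303 = 1.421926 ± 0.358909 = [1.063017, 1.780835]
ρ-limits: (tanh 1.063017, tanh 1.780835) = (0.787, 0.945)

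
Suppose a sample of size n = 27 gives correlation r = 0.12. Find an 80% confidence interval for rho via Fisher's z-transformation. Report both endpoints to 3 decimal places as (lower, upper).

(-0.140, 0.365)

Fisher z: z_r = atanh(r) = ½·ln((1+0.12)/(1−0.12)) = 0.120581
SE(z) = 1/√(n−3) = 1/√24 = 0.204124
80% ⇒ z* = 1.282; margin = 1.282·0.204124 = 0.261687
CI on z-scale: (-0.141106, 0.382268)
Back-transform: tanh(-0.141106) = -0.140177, tanh(0.382268) = 0.364675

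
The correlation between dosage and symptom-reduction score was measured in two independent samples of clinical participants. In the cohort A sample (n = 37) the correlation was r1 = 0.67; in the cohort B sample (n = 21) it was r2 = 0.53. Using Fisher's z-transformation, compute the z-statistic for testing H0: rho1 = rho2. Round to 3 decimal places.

Fisher z-transforms: z1 = atanh(0.67) = 0.810743, z2 = atanh(0.53) = 0.590145; difference d = 0.220598
Var(d) = 1/34 + 1/18 = 0.0294118 + 0.0555556 = 0.0849674
z = d/√Var(d) = 0.220598 / √0.0849674 = 0.220598 / 0.291492 = 0.757

0.757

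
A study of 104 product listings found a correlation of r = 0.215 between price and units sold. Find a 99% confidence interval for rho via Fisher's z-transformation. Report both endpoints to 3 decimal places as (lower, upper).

Fisher z: z_r = atanh(r) = ½·ln((1+0.215)/(1−0.215)) = 0.218408
SE(z) = 1/√(n−3) = 1/√101 = 0.099504
99% ⇒ z* = 2.576; margin = 2.576·0.099504 = 0.256322
CI on z-scale: (-0.037914, 0.474730)
Back-transform: tanh(-0.037914) = -0.037896, tanh(0.474730) = 0.442013

(-0.038, 0.442)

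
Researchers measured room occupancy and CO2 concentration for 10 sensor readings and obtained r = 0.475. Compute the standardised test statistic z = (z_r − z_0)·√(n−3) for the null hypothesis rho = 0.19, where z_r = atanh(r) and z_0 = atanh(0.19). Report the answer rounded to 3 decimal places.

Fisher z: atanh(0.475) = 0.516508, atanh(0.19) = 0.192337
z = (z_r − z_0)·√(n−3) = (0.516508 − 0.192337)·√7 = 0.324171 · 2.645751 = 0.858

0.858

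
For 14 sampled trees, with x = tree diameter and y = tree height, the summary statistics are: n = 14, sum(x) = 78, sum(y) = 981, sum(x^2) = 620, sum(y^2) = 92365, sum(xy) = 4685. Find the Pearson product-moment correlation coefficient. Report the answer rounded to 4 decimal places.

S_xy = nΣxy − ΣxΣy = 14·4685 − 78·981 = 65590 − 76518 = -10928
S_xx = nΣx² − (Σx)² = 14·620 − 78² = 8680 − 6084 = 2596
S_yy = nΣy² − (Σy)² = 14·92365 − 981² = 1293110 − 962361 = 330749
r = S_xy / √(S_xx·S_yy) = -10928 / √(2596·330749) = -10928 / √858624404 = -10928 / 29302.2935 = -0.3729

-0.3729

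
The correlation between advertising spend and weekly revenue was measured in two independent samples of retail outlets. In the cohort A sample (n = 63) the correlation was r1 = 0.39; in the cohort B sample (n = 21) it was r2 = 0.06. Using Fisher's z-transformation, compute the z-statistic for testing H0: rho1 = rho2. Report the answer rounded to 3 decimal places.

Fisher z-transforms: z1 = atanh(0.39) = 0.411800, z2 = atanh(0.06) = 0.060072; difference d = 0.351728
Var(d) = 1/60 + 1/18 = 0.0166667 + 0.0555556 = 0.0722223
z = d/√Var(d) = 0.351728 / √0.0722223 = 0.351728 / 0.268742 = 1.309

1.309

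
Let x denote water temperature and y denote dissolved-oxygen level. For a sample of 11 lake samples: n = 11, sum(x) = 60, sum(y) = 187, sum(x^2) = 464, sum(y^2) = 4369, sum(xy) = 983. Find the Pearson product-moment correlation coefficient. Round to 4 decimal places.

Numerator: nΣxy − (Σx)(Σy) = 11·983 − (60)(187) = -407
Denominator: √[(nΣx²−(Σx)²)(nΣy²−(Σy)²)]
  nΣx²−(Σx)² = 11·464 − 3600 = 1504;  nΣy²−(Σy)² = 11·4369 − 34969 = 13090
  √(1504·13090) = √19687360 = 4437.0441
r = -407 / 4437.0441 = -0.0917

-0.0917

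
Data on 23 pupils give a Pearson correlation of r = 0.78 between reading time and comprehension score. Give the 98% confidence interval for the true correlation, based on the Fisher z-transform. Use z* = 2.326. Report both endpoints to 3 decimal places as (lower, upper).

z_r = atanh(0.78) = 1.045371;  SE = 1/√(n−3) = 1/√20 = 0.223607
z-limits: 1.045371 ± 2.326·0.223607 = 1.045371 ± 0.520110 = [0.525261, 1.565481]
ρ-limits: (tanh 0.525261, tanh 1.565481) = (0.482, 0.916)

(0.482, 0.916)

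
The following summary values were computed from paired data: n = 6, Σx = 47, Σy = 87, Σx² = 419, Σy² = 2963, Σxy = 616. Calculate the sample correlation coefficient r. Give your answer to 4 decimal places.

-0.2227

Numerator: nΣxy − (Σx)(Σy) = 6·616 − (47)(87) = -393
Denominator: √[(nΣx²−(Σx)²)(nΣy²−(Σy)²)]
  nΣx²−(Σx)² = 6·419 − 2209 = 305;  nΣy²−(Σy)² = 6·2963 − 7569 = 10209
  √(305·10209) = √3113745 = 1764.5807
r = -393 / 1764.5807 = -0.2227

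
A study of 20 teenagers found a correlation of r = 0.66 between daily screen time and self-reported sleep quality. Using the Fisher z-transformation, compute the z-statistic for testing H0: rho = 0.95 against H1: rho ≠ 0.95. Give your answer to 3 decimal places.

Fisher z: atanh(0.66) = 0.792814, atanh(0.95) = 1.831781
z = (z_r − z_0)·√(n−3) = (0.792814 − 1.831781)·√17 = -1.038967 · 4.123106 = -4.284

-4.284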